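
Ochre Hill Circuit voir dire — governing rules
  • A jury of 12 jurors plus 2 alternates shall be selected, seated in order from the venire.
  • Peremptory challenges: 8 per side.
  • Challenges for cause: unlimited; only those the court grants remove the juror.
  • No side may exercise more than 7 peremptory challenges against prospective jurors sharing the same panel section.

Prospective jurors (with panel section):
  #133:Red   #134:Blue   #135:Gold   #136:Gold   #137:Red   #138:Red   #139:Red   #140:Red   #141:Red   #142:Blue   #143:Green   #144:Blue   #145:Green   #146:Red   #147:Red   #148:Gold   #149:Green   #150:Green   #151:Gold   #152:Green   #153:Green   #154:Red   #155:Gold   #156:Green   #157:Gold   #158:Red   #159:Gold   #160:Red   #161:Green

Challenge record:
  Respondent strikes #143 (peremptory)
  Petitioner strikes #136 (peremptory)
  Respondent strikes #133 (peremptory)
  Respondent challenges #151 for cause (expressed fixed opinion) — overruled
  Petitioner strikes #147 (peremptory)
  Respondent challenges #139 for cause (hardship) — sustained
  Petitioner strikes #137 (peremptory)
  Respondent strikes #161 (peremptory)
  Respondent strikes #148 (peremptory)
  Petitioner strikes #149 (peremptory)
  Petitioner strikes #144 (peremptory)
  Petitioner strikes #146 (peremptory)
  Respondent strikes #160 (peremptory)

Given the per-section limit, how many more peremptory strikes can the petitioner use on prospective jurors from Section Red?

2

Petitioner peremptories so far: #136, #147, #137, #149, #144, #146 — 6 of 8 used, 2 left overall.
Against Section Red: #147, #137, #146 — 3 used; per-section cap 7 leaves 4.
Binding limit: min(2, 4) = 2.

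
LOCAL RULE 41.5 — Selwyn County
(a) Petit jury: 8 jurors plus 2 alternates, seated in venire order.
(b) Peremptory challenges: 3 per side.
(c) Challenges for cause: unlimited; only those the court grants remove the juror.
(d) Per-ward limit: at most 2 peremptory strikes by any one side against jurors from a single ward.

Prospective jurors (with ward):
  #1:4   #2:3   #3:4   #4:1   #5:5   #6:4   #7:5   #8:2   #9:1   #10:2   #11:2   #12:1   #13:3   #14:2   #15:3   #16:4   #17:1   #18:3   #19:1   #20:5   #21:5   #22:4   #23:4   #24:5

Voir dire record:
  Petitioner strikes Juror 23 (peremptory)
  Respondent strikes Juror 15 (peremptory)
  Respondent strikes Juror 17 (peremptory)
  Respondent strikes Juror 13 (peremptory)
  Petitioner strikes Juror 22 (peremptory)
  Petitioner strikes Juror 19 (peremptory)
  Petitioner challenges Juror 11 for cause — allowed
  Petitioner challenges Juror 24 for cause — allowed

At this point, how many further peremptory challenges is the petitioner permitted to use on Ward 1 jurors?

0

Petitioner peremptories so far: #23, #22, #19 — 3 of 3 used, 0 left overall.
Against Ward 1: #19 — 1 used; per-ward cap 2 leaves 1.
Binding limit: min(0, 1) = 0.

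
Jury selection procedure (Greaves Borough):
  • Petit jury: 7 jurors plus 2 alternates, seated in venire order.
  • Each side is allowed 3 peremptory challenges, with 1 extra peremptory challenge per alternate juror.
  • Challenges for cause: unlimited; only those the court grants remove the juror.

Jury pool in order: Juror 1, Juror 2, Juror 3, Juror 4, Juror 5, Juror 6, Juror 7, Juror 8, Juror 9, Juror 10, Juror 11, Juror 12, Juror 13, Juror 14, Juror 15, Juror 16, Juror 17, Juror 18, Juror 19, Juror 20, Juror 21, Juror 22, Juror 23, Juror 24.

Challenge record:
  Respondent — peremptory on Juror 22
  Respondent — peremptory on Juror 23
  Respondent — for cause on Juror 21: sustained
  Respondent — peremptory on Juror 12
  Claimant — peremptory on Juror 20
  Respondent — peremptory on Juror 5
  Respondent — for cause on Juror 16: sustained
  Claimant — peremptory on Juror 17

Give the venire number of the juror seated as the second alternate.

10

Removed: #5, #12, #16, #17, #20, #21, #22, #23.
Seating in order: seats 1–7 → #1, #2, #3, #4, #6, #7, #8; alternates → #9, #10.
So alternate 2 is #10.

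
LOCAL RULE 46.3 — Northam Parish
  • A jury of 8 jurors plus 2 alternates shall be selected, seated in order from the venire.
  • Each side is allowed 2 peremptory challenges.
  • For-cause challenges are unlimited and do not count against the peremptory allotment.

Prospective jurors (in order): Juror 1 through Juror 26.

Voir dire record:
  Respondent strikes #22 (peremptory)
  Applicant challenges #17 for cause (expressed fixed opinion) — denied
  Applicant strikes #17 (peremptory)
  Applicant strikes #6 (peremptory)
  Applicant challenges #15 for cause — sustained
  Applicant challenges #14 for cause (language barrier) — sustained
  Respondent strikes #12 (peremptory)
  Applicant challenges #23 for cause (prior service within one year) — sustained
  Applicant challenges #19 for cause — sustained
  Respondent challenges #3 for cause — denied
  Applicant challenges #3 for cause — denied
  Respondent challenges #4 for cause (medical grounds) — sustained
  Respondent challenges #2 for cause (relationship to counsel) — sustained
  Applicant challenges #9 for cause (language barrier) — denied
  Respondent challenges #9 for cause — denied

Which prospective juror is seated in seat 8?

11

Removed: #2, #4, #6, #12, #14, #15, #17, #19, #22, #23. (#3, #9 stay — for-cause denied.)
Filling seats in venire order through position 8: #1, #3, #5, #7, #8, #9, #10, #11.
So seat 8 is #11.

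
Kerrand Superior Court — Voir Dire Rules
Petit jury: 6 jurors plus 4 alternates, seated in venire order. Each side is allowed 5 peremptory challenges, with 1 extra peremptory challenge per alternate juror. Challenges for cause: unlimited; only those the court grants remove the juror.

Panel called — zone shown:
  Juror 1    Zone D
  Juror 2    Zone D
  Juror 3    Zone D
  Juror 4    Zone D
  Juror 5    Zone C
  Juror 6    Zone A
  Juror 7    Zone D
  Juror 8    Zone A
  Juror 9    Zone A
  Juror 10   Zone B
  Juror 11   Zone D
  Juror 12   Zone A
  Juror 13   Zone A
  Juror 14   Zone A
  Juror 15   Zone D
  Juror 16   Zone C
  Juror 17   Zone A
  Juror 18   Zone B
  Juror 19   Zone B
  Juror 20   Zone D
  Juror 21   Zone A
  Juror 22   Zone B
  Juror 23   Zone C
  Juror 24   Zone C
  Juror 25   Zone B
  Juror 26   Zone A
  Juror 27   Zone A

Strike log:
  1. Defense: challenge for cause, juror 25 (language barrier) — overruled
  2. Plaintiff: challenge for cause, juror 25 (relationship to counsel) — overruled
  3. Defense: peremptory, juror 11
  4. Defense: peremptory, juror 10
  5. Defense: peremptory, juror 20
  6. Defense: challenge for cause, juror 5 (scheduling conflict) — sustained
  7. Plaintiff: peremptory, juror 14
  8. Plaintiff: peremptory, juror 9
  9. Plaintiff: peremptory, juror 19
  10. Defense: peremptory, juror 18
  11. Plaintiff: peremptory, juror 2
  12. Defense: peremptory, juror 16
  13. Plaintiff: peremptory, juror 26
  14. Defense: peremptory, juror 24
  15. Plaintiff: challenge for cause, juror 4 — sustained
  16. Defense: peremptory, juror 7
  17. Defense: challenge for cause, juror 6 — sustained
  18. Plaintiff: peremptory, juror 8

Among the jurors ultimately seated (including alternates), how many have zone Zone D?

Removed: #2, #4, #5, #6, #7, #8, #9, #10, #11, #14, #16, #18, #19, #20, #24, #26.
Seated (10 incl. alternates): #1, #3, #12, #13, #15, #17, #21, #22, #23, #25.
Of those, in Zone D: #1, #3, #15 → 3.

3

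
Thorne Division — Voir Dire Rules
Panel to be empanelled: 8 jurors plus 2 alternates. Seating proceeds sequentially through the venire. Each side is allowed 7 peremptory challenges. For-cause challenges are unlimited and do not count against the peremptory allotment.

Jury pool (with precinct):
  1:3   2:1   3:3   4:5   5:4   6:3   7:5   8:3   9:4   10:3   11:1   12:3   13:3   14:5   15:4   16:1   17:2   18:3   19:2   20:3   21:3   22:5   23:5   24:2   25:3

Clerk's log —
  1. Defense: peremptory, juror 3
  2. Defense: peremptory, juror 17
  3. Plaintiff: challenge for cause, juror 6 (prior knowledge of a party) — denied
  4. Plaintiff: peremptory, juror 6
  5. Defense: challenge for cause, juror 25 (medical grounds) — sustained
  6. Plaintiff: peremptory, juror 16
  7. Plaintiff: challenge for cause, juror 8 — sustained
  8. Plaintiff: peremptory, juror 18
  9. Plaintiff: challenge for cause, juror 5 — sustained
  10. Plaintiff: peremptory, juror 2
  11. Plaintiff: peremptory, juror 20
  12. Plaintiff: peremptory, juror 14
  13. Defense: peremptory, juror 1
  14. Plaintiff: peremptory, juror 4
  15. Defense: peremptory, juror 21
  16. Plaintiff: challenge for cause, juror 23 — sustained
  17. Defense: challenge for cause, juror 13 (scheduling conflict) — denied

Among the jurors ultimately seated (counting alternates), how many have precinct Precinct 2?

Removed: #1, #2, #3, #4, #5, #6, #8, #14, #16, #17, #18, #20, #21, #23, #25.
Seated (10 incl. alternates): #7, #9, #10, #11, #12, #13, #15, #19, #22, #24.
Of those, in Precinct 2: #19, #24 → 2.

2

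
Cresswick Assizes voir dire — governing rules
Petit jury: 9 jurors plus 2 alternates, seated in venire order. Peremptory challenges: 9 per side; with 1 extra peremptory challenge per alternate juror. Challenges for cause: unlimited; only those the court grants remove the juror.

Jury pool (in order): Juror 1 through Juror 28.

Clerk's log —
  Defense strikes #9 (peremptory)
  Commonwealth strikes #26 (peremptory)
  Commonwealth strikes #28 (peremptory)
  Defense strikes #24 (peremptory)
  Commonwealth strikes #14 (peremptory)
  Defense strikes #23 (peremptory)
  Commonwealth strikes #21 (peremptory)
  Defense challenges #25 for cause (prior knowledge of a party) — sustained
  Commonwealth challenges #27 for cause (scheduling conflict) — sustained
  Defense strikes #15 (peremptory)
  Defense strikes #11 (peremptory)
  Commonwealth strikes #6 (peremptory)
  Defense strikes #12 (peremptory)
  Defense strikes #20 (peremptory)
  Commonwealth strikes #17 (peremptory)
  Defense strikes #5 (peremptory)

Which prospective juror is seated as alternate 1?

Removed: #5, #6, #9, #11, #12, #14, #15, #17, #20, #21, #23, #24, #25, #26, #27, #28.
Seating in order: seats 1–9 → #1, #2, #3, #4, #7, #8, #10, #13, #16; alternates → #18, #19.
So alternate 1 is #18.

18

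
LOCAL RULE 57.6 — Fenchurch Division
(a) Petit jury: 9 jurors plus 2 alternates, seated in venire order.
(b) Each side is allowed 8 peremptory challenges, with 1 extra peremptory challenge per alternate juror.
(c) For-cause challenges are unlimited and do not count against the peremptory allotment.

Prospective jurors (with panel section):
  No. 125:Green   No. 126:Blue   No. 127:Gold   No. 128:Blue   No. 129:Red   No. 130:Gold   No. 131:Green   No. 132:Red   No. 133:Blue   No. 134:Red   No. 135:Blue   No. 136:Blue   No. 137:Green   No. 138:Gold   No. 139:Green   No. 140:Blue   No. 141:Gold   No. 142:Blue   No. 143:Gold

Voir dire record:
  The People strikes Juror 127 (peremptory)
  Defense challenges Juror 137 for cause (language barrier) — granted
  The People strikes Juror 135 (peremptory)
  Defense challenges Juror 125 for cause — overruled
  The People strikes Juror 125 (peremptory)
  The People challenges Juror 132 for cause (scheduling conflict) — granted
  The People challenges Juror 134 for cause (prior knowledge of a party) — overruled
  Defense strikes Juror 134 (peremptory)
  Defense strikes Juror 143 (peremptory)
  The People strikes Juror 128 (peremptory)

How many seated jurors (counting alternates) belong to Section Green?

Removed: #125, #127, #128, #132, #134, #135, #137, #143.
Seated (11 incl. alternates): #126, #129, #130, #131, #133, #136, #138, #139, #140, #141, #142.
Of those, in Section Green: #131, #139 → 2.

2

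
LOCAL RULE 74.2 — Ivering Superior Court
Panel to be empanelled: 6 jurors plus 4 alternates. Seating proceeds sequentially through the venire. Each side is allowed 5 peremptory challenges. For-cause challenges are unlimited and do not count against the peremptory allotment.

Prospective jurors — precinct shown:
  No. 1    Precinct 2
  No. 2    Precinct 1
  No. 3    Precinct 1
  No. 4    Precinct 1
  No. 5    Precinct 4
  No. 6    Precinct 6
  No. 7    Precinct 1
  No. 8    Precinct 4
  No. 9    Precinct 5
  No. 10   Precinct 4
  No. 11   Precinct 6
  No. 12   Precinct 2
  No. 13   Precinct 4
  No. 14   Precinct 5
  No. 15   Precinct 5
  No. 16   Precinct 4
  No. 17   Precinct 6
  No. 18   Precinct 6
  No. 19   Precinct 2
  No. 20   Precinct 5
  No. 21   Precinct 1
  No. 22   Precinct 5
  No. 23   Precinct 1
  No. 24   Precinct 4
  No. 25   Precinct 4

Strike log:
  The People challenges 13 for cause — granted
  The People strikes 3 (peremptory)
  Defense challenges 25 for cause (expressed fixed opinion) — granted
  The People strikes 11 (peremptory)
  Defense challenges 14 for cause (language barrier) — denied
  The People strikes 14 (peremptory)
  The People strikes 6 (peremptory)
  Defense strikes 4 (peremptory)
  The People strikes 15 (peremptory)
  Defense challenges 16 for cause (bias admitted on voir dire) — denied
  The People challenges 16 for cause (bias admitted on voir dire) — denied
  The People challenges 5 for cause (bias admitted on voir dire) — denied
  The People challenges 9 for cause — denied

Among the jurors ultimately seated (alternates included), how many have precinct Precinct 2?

2

Removed: #3, #4, #6, #11, #13, #14, #15, #25.
Seated (10 incl. alternates): #1, #2, #5, #7, #8, #9, #10, #12, #16, #17.
Of those, in Precinct 2: #1, #12 → 2.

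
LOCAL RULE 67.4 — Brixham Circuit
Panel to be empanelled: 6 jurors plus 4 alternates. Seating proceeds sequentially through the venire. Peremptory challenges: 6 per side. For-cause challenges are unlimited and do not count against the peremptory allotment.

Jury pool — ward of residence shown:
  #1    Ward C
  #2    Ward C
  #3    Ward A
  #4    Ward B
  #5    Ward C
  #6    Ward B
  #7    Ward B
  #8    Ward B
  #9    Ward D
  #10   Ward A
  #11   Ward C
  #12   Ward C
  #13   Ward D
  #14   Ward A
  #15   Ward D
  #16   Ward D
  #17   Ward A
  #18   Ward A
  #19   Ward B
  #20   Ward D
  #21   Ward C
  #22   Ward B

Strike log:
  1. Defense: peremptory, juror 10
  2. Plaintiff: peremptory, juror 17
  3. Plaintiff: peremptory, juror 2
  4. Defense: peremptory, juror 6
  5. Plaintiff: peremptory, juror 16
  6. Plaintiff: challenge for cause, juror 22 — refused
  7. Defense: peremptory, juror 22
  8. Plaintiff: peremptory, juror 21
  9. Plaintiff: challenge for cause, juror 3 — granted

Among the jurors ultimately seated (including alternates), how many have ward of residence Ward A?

Removed: #2, #3, #6, #10, #16, #17, #21, #22.
Seated (10 incl. alternates): #1, #4, #5, #7, #8, #9, #11, #12, #13, #14.
Of those, in Ward A: #14 → 1.

1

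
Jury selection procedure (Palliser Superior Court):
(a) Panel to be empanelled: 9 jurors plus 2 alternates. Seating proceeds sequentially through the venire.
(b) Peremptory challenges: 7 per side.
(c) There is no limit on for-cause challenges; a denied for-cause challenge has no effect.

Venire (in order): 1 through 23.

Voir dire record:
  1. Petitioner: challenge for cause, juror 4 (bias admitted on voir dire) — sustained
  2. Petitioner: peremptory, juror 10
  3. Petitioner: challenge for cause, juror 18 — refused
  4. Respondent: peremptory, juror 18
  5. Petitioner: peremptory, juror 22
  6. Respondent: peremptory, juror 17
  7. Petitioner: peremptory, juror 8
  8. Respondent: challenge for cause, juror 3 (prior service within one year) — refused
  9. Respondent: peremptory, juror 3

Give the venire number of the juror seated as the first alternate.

14

Removed: #3, #4, #8, #10, #17, #18, #22.
Seating in order: seats 1–9 → #1, #2, #5, #6, #7, #9, #11, #12, #13; alternates → #14, #15.
So alternate 1 is #14.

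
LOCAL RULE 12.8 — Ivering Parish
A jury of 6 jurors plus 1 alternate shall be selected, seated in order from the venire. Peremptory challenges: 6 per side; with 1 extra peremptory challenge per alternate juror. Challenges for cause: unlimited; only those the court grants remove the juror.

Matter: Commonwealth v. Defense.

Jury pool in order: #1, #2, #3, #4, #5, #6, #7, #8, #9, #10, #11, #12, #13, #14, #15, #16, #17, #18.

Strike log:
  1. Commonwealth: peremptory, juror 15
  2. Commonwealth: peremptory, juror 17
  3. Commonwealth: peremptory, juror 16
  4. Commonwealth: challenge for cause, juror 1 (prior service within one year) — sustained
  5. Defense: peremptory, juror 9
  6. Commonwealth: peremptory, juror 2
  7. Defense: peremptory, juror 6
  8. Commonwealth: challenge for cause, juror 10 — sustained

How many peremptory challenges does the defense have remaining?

5

Defense allotment: 6 base + 1 × 1 alternate = 7.
Defense peremptories used: #9, #6 — 2.
Remaining: 7 − 2 = 5.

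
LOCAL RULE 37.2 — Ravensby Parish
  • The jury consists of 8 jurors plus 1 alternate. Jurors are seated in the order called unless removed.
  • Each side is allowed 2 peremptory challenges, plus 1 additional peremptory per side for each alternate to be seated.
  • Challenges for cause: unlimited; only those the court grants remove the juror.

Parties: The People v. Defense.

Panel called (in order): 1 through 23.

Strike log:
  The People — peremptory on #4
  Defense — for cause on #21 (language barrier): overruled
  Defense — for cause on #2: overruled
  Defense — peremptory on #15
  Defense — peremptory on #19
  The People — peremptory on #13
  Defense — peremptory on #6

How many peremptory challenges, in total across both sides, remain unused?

The People allotment: 2 base + 1 × 1 alternate = 3. Defense allotment: 2 base + 1 × 1 alternate = 3.
The People peremptories used: #4, #13 — 2.
Defense peremptories used: #15, #19, #6 — 3 (for-cause on #21, #2 don't count).
Remaining: (3 − 2) + (3 − 3) = 1.

1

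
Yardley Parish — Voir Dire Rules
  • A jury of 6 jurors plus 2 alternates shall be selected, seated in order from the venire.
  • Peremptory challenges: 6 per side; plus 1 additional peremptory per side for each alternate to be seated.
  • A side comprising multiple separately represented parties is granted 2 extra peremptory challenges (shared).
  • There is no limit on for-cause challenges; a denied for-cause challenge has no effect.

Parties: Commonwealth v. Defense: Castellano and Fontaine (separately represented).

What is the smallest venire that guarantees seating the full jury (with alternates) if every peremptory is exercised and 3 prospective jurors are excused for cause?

Seats to fill: 6 + 2 alternates = 8.
Peremptories — Commonwealth: 6 + 1×2 = 8; Defense: 6 + 1×2 + 2 = 10; total 18.
For-cause removals: 3.
Minimum venire: 8 + 18 + 3 = 29.

29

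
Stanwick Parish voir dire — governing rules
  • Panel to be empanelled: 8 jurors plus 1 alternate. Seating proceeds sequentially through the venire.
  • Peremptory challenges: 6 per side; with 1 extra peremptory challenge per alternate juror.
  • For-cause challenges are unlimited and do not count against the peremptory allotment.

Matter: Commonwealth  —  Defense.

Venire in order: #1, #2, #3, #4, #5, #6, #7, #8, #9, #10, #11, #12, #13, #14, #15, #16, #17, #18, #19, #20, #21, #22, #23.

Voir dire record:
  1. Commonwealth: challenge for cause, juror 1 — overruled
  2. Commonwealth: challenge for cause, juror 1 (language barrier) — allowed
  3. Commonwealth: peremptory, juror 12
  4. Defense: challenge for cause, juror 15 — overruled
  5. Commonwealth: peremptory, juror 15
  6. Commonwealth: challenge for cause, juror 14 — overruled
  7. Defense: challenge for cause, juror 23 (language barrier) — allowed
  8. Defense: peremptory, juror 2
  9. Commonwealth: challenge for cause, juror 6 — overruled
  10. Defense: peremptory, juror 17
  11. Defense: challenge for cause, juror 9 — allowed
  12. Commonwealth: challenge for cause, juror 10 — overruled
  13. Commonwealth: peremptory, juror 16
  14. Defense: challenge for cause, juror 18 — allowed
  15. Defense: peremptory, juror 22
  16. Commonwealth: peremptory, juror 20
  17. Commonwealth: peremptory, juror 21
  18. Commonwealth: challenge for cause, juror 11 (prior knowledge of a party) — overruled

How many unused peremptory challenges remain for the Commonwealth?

Commonwealth allotment: 6 base + 1 × 1 alternate = 7.
Commonwealth peremptories used: #12, #15, #16, #20, #21 — 5 (for-cause on #1, #1, #14, #6, #10, #11 don't count).
Remaining: 7 − 5 = 2.

2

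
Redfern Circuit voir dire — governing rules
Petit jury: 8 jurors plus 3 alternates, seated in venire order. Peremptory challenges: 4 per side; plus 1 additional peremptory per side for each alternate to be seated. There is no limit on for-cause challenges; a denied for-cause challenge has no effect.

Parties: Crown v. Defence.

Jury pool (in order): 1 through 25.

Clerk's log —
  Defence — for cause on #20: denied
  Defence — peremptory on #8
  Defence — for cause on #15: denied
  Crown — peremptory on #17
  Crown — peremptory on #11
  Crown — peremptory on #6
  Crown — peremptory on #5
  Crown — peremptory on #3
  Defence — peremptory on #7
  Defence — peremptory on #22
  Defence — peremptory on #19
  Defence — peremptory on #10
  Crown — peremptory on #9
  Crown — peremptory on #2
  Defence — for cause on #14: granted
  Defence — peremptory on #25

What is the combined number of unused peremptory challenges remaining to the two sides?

1

Crown allotment: 4 base + 1 × 3 alternates = 7. Defence allotment: 4 base + 1 × 3 alternates = 7.
Crown peremptories used: #17, #11, #6, #5, #3, #9, #2 — 7.
Defence peremptories used: #8, #7, #22, #19, #10, #25 — 6 (for-cause on #20, #15, #14 don't count).
Remaining: (7 − 7) + (7 − 6) = 1.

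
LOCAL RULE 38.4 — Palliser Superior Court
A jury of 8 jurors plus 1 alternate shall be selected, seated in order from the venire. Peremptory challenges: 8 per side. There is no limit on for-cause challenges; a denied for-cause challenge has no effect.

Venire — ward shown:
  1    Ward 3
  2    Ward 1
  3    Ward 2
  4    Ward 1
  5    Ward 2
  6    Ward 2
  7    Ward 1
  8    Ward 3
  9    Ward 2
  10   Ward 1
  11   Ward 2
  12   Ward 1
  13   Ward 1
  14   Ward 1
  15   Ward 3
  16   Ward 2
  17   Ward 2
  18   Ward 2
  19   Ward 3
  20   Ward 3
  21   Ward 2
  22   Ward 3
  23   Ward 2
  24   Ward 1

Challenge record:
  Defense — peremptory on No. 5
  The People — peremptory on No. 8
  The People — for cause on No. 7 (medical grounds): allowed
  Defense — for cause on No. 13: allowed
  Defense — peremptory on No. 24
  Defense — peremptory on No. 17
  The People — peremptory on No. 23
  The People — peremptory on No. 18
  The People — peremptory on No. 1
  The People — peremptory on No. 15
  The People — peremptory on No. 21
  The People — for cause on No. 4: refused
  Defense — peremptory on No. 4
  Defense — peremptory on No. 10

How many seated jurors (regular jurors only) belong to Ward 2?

5

Removed: #1, #4, #5, #7, #8, #10, #13, #15, #17, #18, #21, #23, #24.
Seated jurors 1–8: #2, #3, #6, #9, #11, #12, #14, #16 (alternates #19 not counted).
Of those, in Ward 2: #3, #6, #9, #11, #16 → 5.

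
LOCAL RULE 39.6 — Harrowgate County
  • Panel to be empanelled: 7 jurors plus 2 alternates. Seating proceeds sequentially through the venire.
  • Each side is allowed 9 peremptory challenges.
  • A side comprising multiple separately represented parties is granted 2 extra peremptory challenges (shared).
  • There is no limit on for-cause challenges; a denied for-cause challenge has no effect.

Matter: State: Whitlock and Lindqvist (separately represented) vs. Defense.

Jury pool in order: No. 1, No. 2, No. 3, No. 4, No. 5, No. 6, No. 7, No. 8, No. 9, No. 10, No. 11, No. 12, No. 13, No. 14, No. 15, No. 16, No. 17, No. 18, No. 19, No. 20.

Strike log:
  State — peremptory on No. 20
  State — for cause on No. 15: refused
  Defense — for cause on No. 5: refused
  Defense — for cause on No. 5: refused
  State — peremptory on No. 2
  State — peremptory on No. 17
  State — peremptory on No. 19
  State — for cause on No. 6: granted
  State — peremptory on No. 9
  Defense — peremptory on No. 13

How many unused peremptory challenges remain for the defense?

Defense allotment: 9.
Defense peremptories used: #13 — 1 (for-cause on #5, #5 don't count).
Remaining: 9 − 1 = 8.

8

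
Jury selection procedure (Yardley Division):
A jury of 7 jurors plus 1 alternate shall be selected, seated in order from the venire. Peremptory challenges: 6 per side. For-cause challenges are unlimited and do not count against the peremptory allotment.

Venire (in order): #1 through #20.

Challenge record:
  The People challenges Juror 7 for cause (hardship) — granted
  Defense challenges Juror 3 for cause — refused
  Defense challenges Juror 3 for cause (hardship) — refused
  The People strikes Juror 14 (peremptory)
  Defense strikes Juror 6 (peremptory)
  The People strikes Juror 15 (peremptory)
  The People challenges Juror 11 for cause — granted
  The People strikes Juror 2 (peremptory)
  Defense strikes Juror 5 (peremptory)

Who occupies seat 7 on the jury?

12

Removed: #2, #5, #6, #7, #11, #14, #15. (#3 stays — for-cause denied.)
Seating in order: seats 1–7 → #1, #3, #4, #8, #9, #10, #12; alternates → #13.
So seat 7 is #12.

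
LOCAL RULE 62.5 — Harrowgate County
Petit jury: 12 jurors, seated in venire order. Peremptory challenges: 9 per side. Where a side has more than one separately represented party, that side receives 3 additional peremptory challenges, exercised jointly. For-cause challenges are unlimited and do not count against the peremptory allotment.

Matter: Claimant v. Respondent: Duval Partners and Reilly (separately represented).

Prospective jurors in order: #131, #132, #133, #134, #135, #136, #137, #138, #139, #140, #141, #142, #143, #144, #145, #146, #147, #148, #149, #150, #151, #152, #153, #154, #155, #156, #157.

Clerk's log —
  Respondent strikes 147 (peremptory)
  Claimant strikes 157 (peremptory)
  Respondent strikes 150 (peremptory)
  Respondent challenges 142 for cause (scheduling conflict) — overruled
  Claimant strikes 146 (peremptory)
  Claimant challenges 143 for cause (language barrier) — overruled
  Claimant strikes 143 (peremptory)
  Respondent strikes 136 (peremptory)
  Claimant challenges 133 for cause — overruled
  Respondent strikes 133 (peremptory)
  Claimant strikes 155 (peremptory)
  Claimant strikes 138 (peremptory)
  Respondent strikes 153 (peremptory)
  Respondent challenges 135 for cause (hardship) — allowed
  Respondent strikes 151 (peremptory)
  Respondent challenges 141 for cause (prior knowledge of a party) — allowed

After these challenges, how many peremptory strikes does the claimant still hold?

Claimant allotment: 9.
Claimant peremptories used: #157, #146, #143, #155, #138 — 5 (for-cause on #143, #133 don't count).
Remaining: 9 − 5 = 4.

4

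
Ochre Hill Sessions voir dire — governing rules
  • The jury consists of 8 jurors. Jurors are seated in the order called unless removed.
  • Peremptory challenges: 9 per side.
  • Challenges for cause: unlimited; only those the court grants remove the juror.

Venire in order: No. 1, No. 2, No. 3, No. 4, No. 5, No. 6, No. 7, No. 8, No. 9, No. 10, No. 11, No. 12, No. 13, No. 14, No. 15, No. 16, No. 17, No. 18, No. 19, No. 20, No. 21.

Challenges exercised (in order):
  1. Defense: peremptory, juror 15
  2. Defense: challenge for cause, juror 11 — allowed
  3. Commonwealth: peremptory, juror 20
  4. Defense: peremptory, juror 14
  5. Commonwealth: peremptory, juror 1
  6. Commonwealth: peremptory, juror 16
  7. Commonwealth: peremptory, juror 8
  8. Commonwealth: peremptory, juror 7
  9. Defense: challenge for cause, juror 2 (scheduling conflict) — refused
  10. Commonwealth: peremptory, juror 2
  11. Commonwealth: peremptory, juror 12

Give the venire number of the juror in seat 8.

17

Removed: #1, #2, #7, #8, #11, #12, #14, #15, #16, #20.
Filling seats in venire order through position 8: #3, #4, #5, #6, #9, #10, #13, #17.
So seat 8 is #17.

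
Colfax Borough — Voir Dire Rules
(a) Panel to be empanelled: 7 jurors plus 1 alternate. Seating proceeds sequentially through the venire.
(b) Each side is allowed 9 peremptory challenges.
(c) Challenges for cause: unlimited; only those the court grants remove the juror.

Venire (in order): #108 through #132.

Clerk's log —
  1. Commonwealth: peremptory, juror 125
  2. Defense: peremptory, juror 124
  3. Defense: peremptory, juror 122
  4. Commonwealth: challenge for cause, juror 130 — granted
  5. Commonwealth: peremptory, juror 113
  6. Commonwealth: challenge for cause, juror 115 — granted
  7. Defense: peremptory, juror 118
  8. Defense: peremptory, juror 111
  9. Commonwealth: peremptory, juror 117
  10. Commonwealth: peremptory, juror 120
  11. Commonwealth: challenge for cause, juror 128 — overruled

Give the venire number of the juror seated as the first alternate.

121

Removed: #111, #113, #115, #117, #118, #120, #122, #124, #125, #130. (#128 stays — for-cause denied.)
Seating in order: seats 1–7 → #108, #109, #110, #112, #114, #116, #119; alternates → #121.
So alternate 1 is #121.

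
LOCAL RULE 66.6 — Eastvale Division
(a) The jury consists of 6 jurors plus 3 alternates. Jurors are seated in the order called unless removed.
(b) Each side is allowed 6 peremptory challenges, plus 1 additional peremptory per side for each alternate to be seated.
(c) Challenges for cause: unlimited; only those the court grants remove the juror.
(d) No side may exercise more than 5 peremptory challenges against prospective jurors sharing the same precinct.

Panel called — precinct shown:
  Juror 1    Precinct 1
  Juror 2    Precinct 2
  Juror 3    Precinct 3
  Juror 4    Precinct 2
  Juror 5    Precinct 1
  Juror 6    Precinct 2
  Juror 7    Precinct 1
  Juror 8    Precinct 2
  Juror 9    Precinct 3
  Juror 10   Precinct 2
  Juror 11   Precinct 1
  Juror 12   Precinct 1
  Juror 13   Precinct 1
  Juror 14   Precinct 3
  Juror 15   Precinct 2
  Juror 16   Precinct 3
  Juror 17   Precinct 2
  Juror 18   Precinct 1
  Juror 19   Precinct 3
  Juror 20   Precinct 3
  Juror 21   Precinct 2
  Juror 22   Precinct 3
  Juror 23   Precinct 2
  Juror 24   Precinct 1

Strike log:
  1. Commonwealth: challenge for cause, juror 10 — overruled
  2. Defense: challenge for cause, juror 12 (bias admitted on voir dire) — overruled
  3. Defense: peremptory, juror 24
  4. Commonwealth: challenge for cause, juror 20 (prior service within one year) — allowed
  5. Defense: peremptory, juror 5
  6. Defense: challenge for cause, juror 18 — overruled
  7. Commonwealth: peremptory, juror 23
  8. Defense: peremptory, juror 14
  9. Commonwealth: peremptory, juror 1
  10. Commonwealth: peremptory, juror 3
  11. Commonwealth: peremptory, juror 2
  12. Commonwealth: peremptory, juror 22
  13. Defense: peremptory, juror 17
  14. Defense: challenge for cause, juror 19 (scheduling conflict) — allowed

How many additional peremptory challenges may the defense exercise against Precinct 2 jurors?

Defense peremptories so far: #24, #5, #14, #17 — 4 of 9 used, 5 left overall.
Against Precinct 2: #17 — 1 used; per-precinct cap 5 leaves 4.
Binding limit: min(5, 4) = 4.

4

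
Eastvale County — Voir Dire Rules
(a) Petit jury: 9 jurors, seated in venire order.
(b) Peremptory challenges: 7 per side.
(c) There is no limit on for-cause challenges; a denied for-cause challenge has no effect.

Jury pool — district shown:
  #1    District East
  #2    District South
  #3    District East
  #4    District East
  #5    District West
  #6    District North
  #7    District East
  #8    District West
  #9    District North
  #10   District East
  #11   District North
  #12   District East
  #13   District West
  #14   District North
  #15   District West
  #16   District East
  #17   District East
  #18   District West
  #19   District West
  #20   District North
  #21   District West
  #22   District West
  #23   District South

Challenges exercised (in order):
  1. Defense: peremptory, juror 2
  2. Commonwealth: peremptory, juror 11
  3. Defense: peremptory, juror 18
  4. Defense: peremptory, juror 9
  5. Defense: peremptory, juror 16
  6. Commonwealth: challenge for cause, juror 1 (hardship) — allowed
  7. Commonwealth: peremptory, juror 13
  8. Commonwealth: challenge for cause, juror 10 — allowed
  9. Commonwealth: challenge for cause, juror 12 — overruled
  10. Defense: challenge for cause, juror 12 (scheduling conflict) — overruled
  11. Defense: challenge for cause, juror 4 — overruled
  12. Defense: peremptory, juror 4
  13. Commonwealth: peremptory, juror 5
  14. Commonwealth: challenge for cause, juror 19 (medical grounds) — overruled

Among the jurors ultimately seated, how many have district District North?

Removed: #1, #2, #4, #5, #9, #10, #11, #13, #16, #18.
Seated jurors 1–9: #3, #6, #7, #8, #12, #14, #15, #17, #19.
Of those, in District North: #6, #14 → 2.

2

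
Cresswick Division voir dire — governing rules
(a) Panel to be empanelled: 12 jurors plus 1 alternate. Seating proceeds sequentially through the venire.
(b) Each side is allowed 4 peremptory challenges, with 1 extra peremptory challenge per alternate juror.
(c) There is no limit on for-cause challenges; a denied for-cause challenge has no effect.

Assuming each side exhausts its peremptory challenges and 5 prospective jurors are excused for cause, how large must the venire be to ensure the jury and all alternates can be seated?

Seats to fill: 12 + 1 alternates = 13.
Peremptories: 4 + 1×1 = 5 per side × 2 sides = 10.
For-cause removals: 5.
Minimum venire: 13 + 10 + 5 = 28.

28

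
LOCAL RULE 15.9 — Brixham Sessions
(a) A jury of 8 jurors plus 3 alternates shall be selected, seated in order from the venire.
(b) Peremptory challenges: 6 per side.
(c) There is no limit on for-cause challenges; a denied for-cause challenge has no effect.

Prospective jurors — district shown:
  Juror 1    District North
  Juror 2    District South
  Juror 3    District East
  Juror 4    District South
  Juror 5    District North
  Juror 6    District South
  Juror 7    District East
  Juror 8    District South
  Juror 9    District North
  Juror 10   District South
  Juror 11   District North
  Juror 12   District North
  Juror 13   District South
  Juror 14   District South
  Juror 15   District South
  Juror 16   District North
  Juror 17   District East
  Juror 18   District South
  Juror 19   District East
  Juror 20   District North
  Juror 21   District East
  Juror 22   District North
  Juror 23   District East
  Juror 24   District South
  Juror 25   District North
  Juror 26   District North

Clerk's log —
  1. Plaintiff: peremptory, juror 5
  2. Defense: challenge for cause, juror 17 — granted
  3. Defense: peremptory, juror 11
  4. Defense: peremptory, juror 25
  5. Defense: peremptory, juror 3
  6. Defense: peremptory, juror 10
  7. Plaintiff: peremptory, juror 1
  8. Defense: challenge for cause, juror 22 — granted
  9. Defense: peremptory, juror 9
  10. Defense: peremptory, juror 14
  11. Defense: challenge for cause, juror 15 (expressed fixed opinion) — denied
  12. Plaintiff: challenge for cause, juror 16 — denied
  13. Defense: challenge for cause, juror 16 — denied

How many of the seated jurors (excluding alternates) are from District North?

1

Removed: #1, #3, #5, #9, #10, #11, #14, #17, #22, #25.
Seated jurors 1–8: #2, #4, #6, #7, #8, #12, #13, #15 (alternates #16, #18, #19 not counted).
Of those, in District North: #12 → 1.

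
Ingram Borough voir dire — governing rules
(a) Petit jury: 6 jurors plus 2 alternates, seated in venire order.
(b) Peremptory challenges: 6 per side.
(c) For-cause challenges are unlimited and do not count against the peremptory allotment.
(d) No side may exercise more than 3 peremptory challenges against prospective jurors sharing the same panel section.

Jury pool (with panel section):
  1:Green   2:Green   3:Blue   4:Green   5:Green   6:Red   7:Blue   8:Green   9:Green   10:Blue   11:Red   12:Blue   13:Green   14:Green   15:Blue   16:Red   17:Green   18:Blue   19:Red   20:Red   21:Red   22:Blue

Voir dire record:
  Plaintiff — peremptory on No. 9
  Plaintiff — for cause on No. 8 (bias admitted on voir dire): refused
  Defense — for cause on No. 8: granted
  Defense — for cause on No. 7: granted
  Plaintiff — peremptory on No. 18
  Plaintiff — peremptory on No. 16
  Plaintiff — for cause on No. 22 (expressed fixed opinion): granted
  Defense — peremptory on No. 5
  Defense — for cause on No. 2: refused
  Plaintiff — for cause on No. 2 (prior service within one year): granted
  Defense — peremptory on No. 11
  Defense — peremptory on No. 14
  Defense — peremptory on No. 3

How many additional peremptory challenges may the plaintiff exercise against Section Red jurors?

2

Plaintiff peremptories so far: #9, #18, #16 — 3 of 6 used, 3 left overall.
Against Section Red: #16 — 1 used; per-section cap 3 leaves 2.
Binding limit: min(3, 2) = 2.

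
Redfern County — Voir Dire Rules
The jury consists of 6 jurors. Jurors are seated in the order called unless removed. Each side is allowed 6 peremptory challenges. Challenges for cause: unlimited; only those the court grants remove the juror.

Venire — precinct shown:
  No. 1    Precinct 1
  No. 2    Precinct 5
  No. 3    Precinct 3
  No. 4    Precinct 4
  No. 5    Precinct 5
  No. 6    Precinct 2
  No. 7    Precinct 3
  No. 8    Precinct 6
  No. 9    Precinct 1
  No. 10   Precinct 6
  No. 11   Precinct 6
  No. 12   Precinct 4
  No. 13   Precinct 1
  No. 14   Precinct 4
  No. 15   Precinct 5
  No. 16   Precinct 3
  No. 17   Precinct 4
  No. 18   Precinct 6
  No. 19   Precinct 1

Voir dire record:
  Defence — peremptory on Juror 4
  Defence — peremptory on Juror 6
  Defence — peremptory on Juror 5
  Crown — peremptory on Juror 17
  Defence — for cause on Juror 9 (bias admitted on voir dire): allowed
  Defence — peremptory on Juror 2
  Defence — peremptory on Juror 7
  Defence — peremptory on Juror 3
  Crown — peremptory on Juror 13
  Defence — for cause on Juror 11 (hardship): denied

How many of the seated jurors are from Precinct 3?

Removed: #2, #3, #4, #5, #6, #7, #9, #13, #17.
Seated jurors 1–6: #1, #8, #10, #11, #12, #14.
None of those are in Precinct 3 → 0.

0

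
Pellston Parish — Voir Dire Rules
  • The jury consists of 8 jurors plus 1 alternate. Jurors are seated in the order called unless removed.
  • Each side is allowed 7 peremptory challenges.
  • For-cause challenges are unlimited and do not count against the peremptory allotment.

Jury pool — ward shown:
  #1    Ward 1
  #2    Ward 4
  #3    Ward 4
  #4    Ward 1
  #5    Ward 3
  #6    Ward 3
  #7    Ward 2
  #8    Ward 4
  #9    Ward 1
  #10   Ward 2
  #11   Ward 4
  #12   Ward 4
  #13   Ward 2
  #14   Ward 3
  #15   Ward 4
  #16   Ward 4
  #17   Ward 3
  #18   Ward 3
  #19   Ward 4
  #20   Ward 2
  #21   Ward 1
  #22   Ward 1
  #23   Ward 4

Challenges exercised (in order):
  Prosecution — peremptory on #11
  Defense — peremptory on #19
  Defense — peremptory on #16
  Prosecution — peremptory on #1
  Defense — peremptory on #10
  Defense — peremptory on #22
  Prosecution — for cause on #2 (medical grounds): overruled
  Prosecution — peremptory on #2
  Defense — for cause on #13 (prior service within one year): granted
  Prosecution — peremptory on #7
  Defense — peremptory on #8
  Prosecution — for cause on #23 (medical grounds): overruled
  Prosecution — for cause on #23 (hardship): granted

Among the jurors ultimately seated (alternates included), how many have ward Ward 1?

2

Removed: #1, #2, #7, #8, #10, #11, #13, #16, #19, #22, #23.
Seated (9 incl. alternates): #3, #4, #5, #6, #9, #12, #14, #15, #17.
Of those, in Ward 1: #4, #9 → 2.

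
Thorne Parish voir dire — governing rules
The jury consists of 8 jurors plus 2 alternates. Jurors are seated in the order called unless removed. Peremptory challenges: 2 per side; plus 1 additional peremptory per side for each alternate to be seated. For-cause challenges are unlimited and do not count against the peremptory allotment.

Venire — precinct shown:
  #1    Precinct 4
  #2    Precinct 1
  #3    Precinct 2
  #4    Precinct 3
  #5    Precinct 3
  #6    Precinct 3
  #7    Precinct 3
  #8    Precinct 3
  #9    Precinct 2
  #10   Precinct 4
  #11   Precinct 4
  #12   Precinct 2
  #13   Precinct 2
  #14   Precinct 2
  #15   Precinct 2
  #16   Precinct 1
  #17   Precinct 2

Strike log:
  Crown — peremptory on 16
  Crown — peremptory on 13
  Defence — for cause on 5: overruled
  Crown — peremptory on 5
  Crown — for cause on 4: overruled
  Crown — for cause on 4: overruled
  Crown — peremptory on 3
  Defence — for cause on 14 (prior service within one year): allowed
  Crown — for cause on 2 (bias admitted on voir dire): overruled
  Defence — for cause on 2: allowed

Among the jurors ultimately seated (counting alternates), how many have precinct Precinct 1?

Removed: #2, #3, #5, #13, #14, #16.
Seated (10 incl. alternates): #1, #4, #6, #7, #8, #9, #10, #11, #12, #15.
None of those are in Precinct 1 → 0.

0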